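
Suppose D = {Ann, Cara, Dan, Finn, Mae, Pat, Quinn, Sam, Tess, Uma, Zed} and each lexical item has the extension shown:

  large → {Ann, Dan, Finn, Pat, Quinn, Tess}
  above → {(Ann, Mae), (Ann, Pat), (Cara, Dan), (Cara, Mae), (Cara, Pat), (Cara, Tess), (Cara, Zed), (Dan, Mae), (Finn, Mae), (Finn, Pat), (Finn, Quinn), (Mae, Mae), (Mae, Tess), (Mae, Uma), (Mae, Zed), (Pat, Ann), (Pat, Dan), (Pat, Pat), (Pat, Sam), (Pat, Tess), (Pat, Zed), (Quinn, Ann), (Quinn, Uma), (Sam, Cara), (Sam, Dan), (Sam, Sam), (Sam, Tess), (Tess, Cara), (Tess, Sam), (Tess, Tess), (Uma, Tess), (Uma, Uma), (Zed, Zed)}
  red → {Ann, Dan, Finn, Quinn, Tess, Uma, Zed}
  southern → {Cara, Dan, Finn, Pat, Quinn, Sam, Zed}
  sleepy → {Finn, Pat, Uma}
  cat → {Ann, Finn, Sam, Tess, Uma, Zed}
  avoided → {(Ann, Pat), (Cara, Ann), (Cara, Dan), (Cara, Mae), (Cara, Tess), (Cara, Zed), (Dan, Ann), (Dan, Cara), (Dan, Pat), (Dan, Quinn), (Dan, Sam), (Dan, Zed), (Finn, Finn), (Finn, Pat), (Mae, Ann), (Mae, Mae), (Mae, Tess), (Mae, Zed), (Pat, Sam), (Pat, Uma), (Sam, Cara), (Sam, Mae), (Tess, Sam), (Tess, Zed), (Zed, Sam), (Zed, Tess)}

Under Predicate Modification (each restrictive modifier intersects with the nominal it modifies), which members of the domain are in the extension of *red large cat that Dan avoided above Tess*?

⟦that Dan avoided⟧ = {x : ⟨Dan, x⟩ ∈ ⟦avoided⟧} = {Ann, Cara, Pat, Quinn, Sam, Zed}
⟦above Tess⟧ = {x : ⟨x, Tess⟩ ∈ ⟦above⟧} = {Cara, Mae, Pat, Sam, Tess, Uma}
⟦cat⟧ = {Ann, Finn, Sam, Tess, Uma, Zed}
… ∩ ⟦that Dan avoided⟧ = {Ann, Finn, Sam, Tess, Uma, Zed} ∩ {Ann, Cara, Pat, Quinn, Sam, Zed} = {Ann, Sam, Zed}
… ∩ ⟦above Tess⟧ = {Ann, Sam, Zed} ∩ {Cara, Mae, Pat, Sam, Tess, Uma} = {Sam}
… ∩ ⟦red⟧ = {Sam} ∩ {Ann, Dan, Finn, Quinn, Tess, Uma, Zed} = ∅
… ∩ ⟦large⟧ = ∅ ∩ {Ann, Dan, Finn, Pat, Quinn, Tess} = ∅
So ⟦red large cat that Dan avoided above Tess⟧ = {}.

{}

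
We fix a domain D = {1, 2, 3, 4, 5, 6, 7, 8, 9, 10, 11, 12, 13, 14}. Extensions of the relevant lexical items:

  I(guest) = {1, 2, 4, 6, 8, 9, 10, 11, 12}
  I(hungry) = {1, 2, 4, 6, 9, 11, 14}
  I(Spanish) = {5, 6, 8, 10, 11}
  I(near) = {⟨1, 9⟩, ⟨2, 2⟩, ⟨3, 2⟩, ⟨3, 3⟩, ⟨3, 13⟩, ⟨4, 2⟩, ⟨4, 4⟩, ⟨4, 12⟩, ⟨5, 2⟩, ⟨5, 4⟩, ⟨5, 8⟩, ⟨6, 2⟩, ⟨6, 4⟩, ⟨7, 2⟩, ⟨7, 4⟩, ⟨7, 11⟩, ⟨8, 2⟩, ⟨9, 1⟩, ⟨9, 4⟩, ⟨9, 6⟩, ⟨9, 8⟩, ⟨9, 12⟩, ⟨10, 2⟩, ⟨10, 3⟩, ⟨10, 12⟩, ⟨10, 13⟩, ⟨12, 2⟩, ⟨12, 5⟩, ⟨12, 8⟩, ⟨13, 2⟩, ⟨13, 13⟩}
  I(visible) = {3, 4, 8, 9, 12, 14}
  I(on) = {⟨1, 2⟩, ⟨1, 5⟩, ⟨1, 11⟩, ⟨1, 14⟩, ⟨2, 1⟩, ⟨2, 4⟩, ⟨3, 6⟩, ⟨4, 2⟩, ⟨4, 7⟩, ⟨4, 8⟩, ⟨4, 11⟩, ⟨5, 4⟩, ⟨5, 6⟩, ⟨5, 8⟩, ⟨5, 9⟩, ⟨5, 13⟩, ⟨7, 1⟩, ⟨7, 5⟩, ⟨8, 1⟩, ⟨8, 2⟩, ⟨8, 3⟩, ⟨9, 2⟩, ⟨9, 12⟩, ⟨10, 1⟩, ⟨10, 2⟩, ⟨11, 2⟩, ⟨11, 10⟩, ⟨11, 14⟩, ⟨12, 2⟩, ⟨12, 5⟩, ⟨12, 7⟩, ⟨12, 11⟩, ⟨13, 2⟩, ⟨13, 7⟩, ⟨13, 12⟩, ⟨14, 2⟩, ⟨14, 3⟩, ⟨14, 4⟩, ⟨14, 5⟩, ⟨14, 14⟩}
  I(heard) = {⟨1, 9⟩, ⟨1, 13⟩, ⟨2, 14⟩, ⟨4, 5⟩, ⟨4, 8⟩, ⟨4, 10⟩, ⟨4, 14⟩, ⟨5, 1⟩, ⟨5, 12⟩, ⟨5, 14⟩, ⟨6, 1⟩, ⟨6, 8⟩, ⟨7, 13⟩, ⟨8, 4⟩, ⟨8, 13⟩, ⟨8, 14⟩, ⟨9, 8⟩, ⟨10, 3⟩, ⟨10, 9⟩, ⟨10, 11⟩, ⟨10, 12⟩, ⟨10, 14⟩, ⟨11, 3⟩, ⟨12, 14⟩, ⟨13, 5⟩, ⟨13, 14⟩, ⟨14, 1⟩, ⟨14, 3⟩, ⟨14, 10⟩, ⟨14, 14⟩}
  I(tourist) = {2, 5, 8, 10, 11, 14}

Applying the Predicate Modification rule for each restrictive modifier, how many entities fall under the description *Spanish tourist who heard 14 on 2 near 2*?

2

⟦who heard 14⟧ = {x : ⟨x, 14⟩ ∈ ⟦heard⟧} = {2, 4, 5, 8, 10, 12, 13, 14}
⟦on 2⟧ = {x : ⟨x, 2⟩ ∈ ⟦on⟧} = {1, 4, 8, 9, 10, 11, 12, 13, 14}
⟦near 2⟧ = {x : ⟨x, 2⟩ ∈ ⟦near⟧} = {2, 3, 4, 5, 6, 7, 8, 10, 12, 13}
⟦tourist⟧ = {2, 5, 8, 10, 11, 14}
… ∩ ⟦who heard 14⟧ = {2, 5, 8, 10, 11, 14} ∩ {2, 4, 5, 8, 10, 12, 13, 14} = {2, 5, 8, 10, 14}
… ∩ ⟦on 2⟧ = {2, 5, 8, 10, 14} ∩ {1, 4, 8, 9, 10, 11, 12, 13, 14} = {8, 10, 14}
… ∩ ⟦near 2⟧ = {8, 10, 14} ∩ {2, 3, 4, 5, 6, 7, 8, 10, 12, 13} = {8, 10}
… ∩ ⟦Spanish⟧ = {8, 10} ∩ {5, 6, 8, 10, 11} = {8, 10}
⟦Spanish tourist who heard 14 on 2 near 2⟧ = {8, 10}, so the cardinality is 2.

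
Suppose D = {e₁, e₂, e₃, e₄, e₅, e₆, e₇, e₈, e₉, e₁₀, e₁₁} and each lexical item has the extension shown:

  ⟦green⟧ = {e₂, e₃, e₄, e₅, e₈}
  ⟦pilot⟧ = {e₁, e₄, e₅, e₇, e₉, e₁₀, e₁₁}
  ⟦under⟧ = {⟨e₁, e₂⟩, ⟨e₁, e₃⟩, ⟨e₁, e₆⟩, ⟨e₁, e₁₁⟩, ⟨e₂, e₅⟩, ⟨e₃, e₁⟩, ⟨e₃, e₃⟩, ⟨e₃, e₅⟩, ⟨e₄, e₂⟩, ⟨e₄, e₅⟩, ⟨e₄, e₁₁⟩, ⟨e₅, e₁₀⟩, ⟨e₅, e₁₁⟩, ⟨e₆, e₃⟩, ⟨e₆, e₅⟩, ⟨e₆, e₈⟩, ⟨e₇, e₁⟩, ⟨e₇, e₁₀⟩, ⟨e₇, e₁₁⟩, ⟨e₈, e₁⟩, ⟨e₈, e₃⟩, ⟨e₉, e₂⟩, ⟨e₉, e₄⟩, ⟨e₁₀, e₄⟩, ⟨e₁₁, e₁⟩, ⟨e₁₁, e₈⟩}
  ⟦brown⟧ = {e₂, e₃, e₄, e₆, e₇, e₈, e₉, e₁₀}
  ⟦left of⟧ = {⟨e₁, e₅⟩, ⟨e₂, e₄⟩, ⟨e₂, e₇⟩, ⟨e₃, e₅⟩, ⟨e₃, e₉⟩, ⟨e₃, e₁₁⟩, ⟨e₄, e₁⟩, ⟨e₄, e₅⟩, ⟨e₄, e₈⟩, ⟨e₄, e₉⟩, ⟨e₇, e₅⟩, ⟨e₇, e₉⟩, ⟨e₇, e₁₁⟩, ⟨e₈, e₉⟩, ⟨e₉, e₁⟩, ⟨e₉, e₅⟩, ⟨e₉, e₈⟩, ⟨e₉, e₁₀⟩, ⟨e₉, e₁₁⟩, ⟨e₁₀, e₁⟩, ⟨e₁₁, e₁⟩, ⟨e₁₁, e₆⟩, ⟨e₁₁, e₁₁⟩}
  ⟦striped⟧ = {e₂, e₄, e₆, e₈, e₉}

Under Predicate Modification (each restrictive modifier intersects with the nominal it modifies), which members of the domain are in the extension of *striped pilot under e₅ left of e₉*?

{e₄}

⟦under e₅⟧ = {x : ⟨x, e₅⟩ ∈ ⟦under⟧} = {e₂, e₃, e₄, e₆}
⟦left of e₉⟧ = {x : ⟨x, e₉⟩ ∈ ⟦left of⟧} = {e₃, e₄, e₇, e₈}
⟦pilot⟧ = {e₁, e₄, e₅, e₇, e₉, e₁₀, e₁₁}
… ∩ ⟦under e₅⟧ = {e₁, e₄, e₅, e₇, e₉, e₁₀, e₁₁} ∩ {e₂, e₃, e₄, e₆} = {e₄}
… ∩ ⟦left of e₉⟧ = {e₄} ∩ {e₃, e₄, e₇, e₈} = {e₄}
… ∩ ⟦striped⟧ = {e₄} ∩ {e₂, e₄, e₆, e₈, e₉} = {e₄}
So ⟦striped pilot under e₅ left of e₉⟧ = {e₄}.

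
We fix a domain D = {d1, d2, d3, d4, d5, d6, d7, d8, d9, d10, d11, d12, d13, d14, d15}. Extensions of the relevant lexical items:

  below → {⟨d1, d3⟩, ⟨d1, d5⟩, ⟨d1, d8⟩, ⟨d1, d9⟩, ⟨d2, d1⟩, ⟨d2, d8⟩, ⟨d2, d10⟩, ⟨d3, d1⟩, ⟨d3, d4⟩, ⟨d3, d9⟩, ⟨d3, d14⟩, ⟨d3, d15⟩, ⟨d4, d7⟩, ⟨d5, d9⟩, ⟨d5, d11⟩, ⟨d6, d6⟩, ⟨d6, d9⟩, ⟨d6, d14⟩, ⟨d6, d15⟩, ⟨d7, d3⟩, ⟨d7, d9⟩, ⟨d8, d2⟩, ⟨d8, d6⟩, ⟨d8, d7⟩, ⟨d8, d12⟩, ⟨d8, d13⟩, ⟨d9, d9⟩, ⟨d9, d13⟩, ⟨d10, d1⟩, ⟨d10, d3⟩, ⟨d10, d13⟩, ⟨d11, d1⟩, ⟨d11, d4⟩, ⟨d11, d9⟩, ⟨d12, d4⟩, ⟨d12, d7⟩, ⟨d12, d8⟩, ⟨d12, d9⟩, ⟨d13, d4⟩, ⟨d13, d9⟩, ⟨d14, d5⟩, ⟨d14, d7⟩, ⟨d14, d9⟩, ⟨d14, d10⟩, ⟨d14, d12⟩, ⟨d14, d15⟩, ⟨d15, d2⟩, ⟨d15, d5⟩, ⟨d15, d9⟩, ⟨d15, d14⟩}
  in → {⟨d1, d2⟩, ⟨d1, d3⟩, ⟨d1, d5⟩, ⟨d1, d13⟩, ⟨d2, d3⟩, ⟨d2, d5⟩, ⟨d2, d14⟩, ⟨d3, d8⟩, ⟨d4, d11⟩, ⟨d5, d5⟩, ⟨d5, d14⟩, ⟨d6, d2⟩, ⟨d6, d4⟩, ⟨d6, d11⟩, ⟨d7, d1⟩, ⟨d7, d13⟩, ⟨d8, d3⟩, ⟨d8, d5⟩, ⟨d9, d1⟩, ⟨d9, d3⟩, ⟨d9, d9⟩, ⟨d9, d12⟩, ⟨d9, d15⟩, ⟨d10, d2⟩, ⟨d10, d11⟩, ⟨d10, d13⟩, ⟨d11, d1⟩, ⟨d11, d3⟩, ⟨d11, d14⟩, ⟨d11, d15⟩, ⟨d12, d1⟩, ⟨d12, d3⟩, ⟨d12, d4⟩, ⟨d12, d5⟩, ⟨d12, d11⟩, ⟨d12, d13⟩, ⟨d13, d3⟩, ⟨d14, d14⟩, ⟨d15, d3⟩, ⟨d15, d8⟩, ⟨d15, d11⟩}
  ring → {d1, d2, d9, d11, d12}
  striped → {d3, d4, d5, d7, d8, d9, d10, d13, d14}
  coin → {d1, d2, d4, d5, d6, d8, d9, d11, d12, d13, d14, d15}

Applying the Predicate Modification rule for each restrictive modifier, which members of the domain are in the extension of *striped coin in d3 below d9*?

{d9, d13}

⟦in d3⟧ = {x : ⟨x, d3⟩ ∈ ⟦in⟧} = {d1, d2, d8, d9, d11, d12, d13, d15}
⟦below d9⟧ = {x : ⟨x, d9⟩ ∈ ⟦below⟧} = {d1, d3, d5, d6, d7, d9, d11, d12, d13, d14, d15}
⟦coin⟧ = {d1, d2, d4, d5, d6, d8, d9, d11, d12, d13, d14, d15}
… ∩ ⟦in d3⟧ = {d1, d2, d4, d5, d6, d8, d9, d11, d12, d13, d14, d15} ∩ {d1, d2, d8, d9, d11, d12, d13, d15} = {d1, d2, d8, d9, d11, d12, d13, d15}
… ∩ ⟦below d9⟧ = {d1, d2, d8, d9, d11, d12, d13, d15} ∩ {d1, d3, d5, d6, d7, d9, d11, d12, d13, d14, d15} = {d1, d9, d11, d12, d13, d15}
… ∩ ⟦striped⟧ = {d1, d9, d11, d12, d13, d15} ∩ {d3, d4, d5, d7, d8, d9, d10, d13, d14} = {d9, d13}
So ⟦striped coin in d3 below d9⟧ = {d9, d13}.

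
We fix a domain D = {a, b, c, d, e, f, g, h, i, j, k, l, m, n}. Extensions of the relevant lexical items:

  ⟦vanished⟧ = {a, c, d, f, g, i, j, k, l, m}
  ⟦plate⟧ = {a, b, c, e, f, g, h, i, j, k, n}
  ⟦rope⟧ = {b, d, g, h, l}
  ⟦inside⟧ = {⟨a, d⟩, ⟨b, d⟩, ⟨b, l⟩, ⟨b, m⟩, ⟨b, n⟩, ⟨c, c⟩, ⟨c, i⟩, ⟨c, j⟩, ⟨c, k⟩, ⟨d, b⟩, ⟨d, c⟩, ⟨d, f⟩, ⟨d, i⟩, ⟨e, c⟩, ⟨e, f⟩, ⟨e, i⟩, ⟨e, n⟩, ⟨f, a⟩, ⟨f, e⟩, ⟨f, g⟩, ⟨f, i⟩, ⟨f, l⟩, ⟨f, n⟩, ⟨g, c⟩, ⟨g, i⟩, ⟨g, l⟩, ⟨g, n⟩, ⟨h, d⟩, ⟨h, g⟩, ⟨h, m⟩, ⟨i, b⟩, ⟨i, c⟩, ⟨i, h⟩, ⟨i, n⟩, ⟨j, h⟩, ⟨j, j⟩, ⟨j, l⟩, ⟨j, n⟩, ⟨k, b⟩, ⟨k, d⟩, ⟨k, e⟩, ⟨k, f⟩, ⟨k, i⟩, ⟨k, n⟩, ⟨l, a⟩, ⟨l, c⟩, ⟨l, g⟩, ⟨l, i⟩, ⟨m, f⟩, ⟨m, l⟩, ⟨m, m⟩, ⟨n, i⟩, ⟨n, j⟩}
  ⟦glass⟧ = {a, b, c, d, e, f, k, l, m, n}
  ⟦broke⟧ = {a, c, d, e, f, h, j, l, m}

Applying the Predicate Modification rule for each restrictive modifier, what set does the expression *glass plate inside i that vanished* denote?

⟦inside i⟧ = {x : ⟨x, i⟩ ∈ ⟦inside⟧} = {c, d, e, f, g, k, l, n}
⟦that vanished⟧ = ⟦vanished⟧ = {a, c, d, f, g, i, j, k, l, m}
⟦plate⟧ = {a, b, c, e, f, g, h, i, j, k, n}
… ∩ ⟦inside i⟧ = {a, b, c, e, f, g, h, i, j, k, n} ∩ {c, d, e, f, g, k, l, n} = {c, e, f, g, k, n}
… ∩ ⟦that vanished⟧ = {c, e, f, g, k, n} ∩ {a, c, d, f, g, i, j, k, l, m} = {c, f, g, k}
… ∩ ⟦glass⟧ = {c, f, g, k} ∩ {a, b, c, d, e, f, k, l, m, n} = {c, f, k}
So ⟦glass plate inside i that vanished⟧ = {c, f, k}.

{c, f, k}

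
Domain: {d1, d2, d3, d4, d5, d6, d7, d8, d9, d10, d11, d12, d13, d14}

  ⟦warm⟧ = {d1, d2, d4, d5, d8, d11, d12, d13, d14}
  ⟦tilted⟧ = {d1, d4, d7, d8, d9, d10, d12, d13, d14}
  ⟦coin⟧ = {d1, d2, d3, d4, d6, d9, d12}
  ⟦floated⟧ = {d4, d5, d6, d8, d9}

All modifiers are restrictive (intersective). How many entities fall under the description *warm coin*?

⟦coin⟧ = {d1, d2, d3, d4, d6, d9, d12}
… ∩ ⟦warm⟧ = {d1, d2, d3, d4, d6, d9, d12} ∩ {d1, d2, d4, d5, d8, d11, d12, d13, d14} = {d1, d2, d4, d12}
⟦warm coin⟧ = {d1, d2, d4, d12}, so the cardinality is 4.

4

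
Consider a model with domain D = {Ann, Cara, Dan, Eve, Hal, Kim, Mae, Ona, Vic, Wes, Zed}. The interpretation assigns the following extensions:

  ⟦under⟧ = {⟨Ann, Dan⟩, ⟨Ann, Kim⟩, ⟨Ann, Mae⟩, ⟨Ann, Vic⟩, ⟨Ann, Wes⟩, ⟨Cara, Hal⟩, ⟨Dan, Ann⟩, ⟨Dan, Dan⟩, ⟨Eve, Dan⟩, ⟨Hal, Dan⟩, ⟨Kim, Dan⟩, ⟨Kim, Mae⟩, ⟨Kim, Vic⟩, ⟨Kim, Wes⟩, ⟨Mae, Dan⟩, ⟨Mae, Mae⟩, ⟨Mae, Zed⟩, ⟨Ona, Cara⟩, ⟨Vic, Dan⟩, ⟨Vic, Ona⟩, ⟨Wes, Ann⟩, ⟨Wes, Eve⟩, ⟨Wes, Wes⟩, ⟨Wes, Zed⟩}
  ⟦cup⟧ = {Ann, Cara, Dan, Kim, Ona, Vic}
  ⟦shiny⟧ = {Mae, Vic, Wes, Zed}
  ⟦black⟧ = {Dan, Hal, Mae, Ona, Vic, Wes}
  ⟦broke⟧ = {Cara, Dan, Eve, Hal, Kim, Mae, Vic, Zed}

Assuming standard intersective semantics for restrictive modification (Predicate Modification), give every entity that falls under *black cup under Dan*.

⟦under Dan⟧ = {x : ⟨x, Dan⟩ ∈ ⟦under⟧} = {Ann, Dan, Eve, Hal, Kim, Mae, Vic}
⟦cup⟧ = {Ann, Cara, Dan, Kim, Ona, Vic}
… ∩ ⟦under Dan⟧ = {Ann, Cara, Dan, Kim, Ona, Vic} ∩ {Ann, Dan, Eve, Hal, Kim, Mae, Vic} = {Ann, Dan, Kim, Vic}
… ∩ ⟦black⟧ = {Ann, Dan, Kim, Vic} ∩ {Dan, Hal, Mae, Ona, Vic, Wes} = {Dan, Vic}
So ⟦black cup under Dan⟧ = {Dan, Vic}.

{Dan, Vic}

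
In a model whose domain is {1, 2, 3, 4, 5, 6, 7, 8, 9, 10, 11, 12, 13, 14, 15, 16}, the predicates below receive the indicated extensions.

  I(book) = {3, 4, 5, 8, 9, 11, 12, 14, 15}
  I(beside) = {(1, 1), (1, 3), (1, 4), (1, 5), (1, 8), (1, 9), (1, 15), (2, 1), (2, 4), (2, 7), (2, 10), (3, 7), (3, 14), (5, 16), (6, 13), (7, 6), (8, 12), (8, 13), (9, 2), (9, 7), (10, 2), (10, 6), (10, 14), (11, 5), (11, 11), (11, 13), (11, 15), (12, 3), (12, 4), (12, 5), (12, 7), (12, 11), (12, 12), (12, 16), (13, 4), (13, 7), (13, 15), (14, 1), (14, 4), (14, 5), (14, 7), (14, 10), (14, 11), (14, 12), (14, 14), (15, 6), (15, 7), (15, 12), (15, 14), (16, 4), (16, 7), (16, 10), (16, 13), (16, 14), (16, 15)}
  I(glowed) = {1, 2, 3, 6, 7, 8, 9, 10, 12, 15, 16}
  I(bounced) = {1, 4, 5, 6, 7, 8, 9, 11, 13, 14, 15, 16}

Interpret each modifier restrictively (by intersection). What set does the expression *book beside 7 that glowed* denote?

⟦beside 7⟧ = {x : ⟨x, 7⟩ ∈ ⟦beside⟧} = {2, 3, 9, 12, 13, 14, 15, 16}
⟦that glowed⟧ = ⟦glowed⟧ = {1, 2, 3, 6, 7, 8, 9, 10, 12, 15, 16}
⟦book⟧ = {3, 4, 5, 8, 9, 11, 12, 14, 15}
… ∩ ⟦beside 7⟧ = {3, 4, 5, 8, 9, 11, 12, 14, 15} ∩ {2, 3, 9, 12, 13, 14, 15, 16} = {3, 9, 12, 14, 15}
… ∩ ⟦that glowed⟧ = {3, 9, 12, 14, 15} ∩ {1, 2, 3, 6, 7, 8, 9, 10, 12, 15, 16} = {3, 9, 12, 15}
So ⟦book beside 7 that glowed⟧ = {3, 9, 12, 15}.

{3, 9, 12, 15}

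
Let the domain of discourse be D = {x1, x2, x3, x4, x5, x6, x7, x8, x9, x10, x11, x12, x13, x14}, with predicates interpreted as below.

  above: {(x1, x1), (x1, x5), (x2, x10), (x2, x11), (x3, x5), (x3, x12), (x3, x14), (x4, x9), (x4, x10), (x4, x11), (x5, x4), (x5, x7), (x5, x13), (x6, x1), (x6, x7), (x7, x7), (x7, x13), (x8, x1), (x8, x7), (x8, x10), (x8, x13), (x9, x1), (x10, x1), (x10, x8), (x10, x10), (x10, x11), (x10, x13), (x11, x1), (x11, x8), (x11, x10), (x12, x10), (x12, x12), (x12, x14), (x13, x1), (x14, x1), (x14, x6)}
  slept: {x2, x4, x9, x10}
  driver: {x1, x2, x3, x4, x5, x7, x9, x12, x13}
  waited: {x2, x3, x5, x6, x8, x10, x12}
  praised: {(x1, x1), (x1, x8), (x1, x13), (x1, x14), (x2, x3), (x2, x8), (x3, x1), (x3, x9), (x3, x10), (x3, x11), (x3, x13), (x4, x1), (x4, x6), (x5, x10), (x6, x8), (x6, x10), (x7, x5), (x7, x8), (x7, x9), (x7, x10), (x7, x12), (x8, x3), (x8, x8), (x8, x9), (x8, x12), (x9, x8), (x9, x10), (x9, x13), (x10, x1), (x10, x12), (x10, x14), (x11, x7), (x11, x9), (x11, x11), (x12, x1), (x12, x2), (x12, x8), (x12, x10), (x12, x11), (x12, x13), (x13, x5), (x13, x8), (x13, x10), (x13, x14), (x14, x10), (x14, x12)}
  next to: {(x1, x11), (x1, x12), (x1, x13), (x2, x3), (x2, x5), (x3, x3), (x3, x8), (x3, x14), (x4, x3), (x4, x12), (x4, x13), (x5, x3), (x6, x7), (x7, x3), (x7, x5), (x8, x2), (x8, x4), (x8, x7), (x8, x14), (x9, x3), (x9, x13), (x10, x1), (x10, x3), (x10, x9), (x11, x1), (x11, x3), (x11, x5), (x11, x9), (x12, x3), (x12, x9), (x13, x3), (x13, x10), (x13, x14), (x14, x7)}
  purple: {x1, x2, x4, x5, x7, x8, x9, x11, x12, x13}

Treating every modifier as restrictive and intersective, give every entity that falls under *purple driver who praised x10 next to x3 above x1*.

{x9, x13}

⟦who praised x10⟧ = {x : ⟨x, x10⟩ ∈ ⟦praised⟧} = {x3, x5, x6, x7, x9, x12, x13, x14}
⟦next to x3⟧ = {x : ⟨x, x3⟩ ∈ ⟦next to⟧} = {x2, x3, x4, x5, x7, x9, x10, x11, x12, x13}
⟦above x1⟧ = {x : ⟨x, x1⟩ ∈ ⟦above⟧} = {x1, x6, x8, x9, x10, x11, x13, x14}
⟦driver⟧ = {x1, x2, x3, x4, x5, x7, x9, x12, x13}
… ∩ ⟦who praised x10⟧ = {x1, x2, x3, x4, x5, x7, x9, x12, x13} ∩ {x3, x5, x6, x7, x9, x12, x13, x14} = {x3, x5, x7, x9, x12, x13}
… ∩ ⟦next to x3⟧ = {x3, x5, x7, x9, x12, x13} ∩ {x2, x3, x4, x5, x7, x9, x10, x11, x12, x13} = {x3, x5, x7, x9, x12, x13}
… ∩ ⟦above x1⟧ = {x3, x5, x7, x9, x12, x13} ∩ {x1, x6, x8, x9, x10, x11, x13, x14} = {x9, x13}
… ∩ ⟦purple⟧ = {x9, x13} ∩ {x1, x2, x4, x5, x7, x8, x9, x11, x12, x13} = {x9, x13}
So ⟦purple driver who praised x10 next to x3 above x1⟧ = {x9, x13}.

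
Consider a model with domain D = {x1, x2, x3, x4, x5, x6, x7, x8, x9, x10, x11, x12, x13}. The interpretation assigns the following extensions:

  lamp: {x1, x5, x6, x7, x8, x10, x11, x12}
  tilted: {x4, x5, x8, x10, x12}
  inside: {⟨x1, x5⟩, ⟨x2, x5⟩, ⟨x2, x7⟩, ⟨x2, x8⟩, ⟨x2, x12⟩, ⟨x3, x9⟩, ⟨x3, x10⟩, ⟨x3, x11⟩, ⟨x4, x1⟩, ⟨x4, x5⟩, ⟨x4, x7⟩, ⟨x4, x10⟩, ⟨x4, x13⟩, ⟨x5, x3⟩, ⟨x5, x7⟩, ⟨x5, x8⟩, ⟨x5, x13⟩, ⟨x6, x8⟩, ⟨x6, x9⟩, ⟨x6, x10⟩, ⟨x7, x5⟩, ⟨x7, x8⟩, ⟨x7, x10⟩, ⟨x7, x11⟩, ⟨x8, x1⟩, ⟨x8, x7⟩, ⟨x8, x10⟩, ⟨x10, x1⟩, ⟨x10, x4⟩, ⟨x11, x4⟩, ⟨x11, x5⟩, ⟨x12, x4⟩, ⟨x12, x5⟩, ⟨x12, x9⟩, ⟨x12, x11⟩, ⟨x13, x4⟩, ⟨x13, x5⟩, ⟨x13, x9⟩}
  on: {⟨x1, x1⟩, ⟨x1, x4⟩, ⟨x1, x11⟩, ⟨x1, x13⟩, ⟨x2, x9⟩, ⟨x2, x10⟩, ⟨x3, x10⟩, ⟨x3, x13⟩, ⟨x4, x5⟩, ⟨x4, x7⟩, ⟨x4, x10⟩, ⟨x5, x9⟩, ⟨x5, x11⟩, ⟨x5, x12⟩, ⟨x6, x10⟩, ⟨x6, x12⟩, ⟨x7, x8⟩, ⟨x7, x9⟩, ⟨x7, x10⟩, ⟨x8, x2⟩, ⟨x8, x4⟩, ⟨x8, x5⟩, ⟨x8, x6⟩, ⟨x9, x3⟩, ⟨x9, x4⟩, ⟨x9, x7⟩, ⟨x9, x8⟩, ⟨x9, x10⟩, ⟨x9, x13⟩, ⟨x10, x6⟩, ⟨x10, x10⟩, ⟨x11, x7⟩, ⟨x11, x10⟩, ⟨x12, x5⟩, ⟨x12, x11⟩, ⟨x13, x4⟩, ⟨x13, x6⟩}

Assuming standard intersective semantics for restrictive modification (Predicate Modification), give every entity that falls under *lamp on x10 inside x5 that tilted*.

⟦on x10⟧ = {x : ⟨x, x10⟩ ∈ ⟦on⟧} = {x2, x3, x4, x6, x7, x9, x10, x11}
⟦inside x5⟧ = {x : ⟨x, x5⟩ ∈ ⟦inside⟧} = {x1, x2, x4, x7, x11, x12, x13}
⟦that tilted⟧ = ⟦tilted⟧ = {x4, x5, x8, x10, x12}
⟦lamp⟧ = {x1, x5, x6, x7, x8, x10, x11, x12}
… ∩ ⟦on x10⟧ = {x1, x5, x6, x7, x8, x10, x11, x12} ∩ {x2, x3, x4, x6, x7, x9, x10, x11} = {x6, x7, x10, x11}
… ∩ ⟦inside x5⟧ = {x6, x7, x10, x11} ∩ {x1, x2, x4, x7, x11, x12, x13} = {x7, x11}
… ∩ ⟦that tilted⟧ = {x7, x11} ∩ {x4, x5, x8, x10, x12} = ∅
So ⟦lamp on x10 inside x5 that tilted⟧ = { }.

{ }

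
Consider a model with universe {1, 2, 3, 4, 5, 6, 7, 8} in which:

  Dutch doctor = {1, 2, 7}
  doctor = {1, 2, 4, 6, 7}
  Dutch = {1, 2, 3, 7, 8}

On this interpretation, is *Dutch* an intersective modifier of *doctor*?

⟦Dutch⟧ ∩ ⟦doctor⟧ = {1, 2, 3, 7, 8} ∩ {1, 2, 4, 6, 7} = {1, 2, 7}
Observed ⟦Dutch doctor⟧ = {1, 2, 7}.
These coincide, so the modifier is intersective here.

yes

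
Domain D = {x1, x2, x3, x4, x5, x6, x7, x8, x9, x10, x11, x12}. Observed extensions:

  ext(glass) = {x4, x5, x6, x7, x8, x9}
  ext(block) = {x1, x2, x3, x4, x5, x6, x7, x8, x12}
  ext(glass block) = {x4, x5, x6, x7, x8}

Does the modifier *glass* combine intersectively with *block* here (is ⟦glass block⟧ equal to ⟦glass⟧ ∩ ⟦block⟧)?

⟦glass⟧ ∩ ⟦block⟧ = {x4, x5, x6, x7, x8, x9} ∩ {x1, x2, x3, x4, x5, x6, x7, x8, x12} = {x4, x5, x6, x7, x8}
Observed ⟦glass block⟧ = {x4, x5, x6, x7, x8}.
These coincide, so the modifier is intersective here.

yes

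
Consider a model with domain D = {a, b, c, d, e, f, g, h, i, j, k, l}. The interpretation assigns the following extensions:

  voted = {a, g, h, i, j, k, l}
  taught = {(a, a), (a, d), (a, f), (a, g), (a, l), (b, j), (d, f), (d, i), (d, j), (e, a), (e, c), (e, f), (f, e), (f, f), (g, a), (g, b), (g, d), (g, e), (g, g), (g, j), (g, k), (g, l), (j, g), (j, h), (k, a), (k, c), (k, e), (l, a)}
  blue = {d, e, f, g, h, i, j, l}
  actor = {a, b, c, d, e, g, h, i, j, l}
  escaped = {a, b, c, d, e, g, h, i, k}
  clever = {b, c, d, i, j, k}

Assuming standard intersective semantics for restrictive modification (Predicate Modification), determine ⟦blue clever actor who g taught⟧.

⟦who g taught⟧ = {x : ⟨g, x⟩ ∈ ⟦taught⟧} = {a, b, d, e, g, j, k, l}
⟦actor⟧ = {a, b, c, d, e, g, h, i, j, l}
… ∩ ⟦who g taught⟧ = {a, b, c, d, e, g, h, i, j, l} ∩ {a, b, d, e, g, j, k, l} = {a, b, d, e, g, j, l}
… ∩ ⟦blue⟧ = {a, b, d, e, g, j, l} ∩ {d, e, f, g, h, i, j, l} = {d, e, g, j, l}
… ∩ ⟦clever⟧ = {d, e, g, j, l} ∩ {b, c, d, i, j, k} = {d, j}
So ⟦blue clever actor who g taught⟧ = {d, j}.

{d, j}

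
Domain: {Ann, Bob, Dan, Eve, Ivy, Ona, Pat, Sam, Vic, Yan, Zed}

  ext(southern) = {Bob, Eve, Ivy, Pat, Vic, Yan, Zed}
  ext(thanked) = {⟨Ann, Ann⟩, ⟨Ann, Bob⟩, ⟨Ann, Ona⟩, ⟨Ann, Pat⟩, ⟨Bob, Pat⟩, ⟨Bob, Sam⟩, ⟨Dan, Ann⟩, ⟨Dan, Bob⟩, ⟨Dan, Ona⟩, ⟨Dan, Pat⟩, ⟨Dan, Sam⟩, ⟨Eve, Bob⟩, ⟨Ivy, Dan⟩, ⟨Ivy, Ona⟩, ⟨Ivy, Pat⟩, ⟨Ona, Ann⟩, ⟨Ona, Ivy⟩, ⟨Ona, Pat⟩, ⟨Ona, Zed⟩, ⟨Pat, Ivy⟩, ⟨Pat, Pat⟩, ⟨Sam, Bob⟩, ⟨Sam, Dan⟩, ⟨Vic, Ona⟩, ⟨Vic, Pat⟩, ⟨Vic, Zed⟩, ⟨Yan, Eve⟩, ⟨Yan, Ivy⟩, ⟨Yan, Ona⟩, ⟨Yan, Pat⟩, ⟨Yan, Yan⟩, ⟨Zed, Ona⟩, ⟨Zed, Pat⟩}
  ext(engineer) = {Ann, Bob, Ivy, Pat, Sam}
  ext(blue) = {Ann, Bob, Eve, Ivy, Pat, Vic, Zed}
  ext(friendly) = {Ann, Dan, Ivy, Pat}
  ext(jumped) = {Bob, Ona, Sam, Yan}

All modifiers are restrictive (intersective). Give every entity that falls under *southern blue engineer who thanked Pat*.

{Bob, Ivy, Pat}

⟦who thanked Pat⟧ = {x : ⟨x, Pat⟩ ∈ ⟦thanked⟧} = {Ann, Bob, Dan, Ivy, Ona, Pat, Vic, Yan, Zed}
⟦engineer⟧ = {Ann, Bob, Ivy, Pat, Sam}
… ∩ ⟦who thanked Pat⟧ = {Ann, Bob, Ivy, Pat, Sam} ∩ {Ann, Bob, Dan, Ivy, Ona, Pat, Vic, Yan, Zed} = {Ann, Bob, Ivy, Pat}
… ∩ ⟦southern⟧ = {Ann, Bob, Ivy, Pat} ∩ {Bob, Eve, Ivy, Pat, Vic, Yan, Zed} = {Bob, Ivy, Pat}
… ∩ ⟦blue⟧ = {Bob, Ivy, Pat} ∩ {Ann, Bob, Eve, Ivy, Pat, Vic, Zed} = {Bob, Ivy, Pat}
So ⟦southern blue engineer who thanked Pat⟧ = {Bob, Ivy, Pat}.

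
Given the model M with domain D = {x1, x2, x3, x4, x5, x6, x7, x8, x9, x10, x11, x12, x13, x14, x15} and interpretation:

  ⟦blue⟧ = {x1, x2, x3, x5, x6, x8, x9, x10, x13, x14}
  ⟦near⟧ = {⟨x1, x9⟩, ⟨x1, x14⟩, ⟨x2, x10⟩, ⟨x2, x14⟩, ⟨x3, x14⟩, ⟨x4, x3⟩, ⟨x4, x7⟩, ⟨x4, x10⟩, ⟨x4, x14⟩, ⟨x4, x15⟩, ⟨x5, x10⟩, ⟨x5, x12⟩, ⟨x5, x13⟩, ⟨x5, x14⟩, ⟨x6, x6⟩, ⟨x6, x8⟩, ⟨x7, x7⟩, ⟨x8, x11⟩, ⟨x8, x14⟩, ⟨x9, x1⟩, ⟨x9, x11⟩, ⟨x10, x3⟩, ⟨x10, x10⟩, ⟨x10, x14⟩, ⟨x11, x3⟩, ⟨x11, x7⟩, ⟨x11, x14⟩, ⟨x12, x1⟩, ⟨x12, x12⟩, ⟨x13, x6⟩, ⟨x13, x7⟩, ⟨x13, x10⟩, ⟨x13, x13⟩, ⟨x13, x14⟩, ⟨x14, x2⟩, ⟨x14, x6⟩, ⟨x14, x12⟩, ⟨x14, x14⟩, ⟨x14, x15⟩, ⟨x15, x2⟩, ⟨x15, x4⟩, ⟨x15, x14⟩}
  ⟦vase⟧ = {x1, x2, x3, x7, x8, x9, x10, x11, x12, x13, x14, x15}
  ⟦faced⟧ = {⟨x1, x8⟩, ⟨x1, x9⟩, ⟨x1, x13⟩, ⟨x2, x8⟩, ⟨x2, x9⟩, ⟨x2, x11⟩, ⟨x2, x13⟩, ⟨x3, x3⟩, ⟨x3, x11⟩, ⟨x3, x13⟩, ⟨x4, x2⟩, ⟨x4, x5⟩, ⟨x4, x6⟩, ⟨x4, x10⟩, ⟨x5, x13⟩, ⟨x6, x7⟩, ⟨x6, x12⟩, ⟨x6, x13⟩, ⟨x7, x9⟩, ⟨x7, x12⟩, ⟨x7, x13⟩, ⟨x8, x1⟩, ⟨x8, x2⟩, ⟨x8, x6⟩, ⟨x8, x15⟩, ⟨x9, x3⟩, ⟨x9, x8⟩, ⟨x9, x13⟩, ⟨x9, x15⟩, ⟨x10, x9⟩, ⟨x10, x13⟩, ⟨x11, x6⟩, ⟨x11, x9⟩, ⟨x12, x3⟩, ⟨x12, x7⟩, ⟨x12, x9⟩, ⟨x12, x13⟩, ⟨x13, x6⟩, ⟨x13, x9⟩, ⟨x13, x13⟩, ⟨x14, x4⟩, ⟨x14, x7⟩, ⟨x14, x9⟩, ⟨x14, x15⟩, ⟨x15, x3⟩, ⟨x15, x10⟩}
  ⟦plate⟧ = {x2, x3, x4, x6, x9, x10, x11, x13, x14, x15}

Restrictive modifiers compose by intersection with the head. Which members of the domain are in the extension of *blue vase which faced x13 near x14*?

{x1, x2, x3, x10, x13}

⟦which faced x13⟧ = {x : ⟨x, x13⟩ ∈ ⟦faced⟧} = {x1, x2, x3, x5, x6, x7, x9, x10, x12, x13}
⟦near x14⟧ = {x : ⟨x, x14⟩ ∈ ⟦near⟧} = {x1, x2, x3, x4, x5, x8, x10, x11, x13, x14, x15}
⟦vase⟧ = {x1, x2, x3, x7, x8, x9, x10, x11, x12, x13, x14, x15}
… ∩ ⟦which faced x13⟧ = {x1, x2, x3, x7, x8, x9, x10, x11, x12, x13, x14, x15} ∩ {x1, x2, x3, x5, x6, x7, x9, x10, x12, x13} = {x1, x2, x3, x7, x9, x10, x12, x13}
… ∩ ⟦near x14⟧ = {x1, x2, x3, x7, x9, x10, x12, x13} ∩ {x1, x2, x3, x4, x5, x8, x10, x11, x13, x14, x15} = {x1, x2, x3, x10, x13}
… ∩ ⟦blue⟧ = {x1, x2, x3, x10, x13} ∩ {x1, x2, x3, x5, x6, x8, x9, x10, x13, x14} = {x1, x2, x3, x10, x13}
So ⟦blue vase which faced x13 near x14⟧ = {x1, x2, x3, x10, x13}.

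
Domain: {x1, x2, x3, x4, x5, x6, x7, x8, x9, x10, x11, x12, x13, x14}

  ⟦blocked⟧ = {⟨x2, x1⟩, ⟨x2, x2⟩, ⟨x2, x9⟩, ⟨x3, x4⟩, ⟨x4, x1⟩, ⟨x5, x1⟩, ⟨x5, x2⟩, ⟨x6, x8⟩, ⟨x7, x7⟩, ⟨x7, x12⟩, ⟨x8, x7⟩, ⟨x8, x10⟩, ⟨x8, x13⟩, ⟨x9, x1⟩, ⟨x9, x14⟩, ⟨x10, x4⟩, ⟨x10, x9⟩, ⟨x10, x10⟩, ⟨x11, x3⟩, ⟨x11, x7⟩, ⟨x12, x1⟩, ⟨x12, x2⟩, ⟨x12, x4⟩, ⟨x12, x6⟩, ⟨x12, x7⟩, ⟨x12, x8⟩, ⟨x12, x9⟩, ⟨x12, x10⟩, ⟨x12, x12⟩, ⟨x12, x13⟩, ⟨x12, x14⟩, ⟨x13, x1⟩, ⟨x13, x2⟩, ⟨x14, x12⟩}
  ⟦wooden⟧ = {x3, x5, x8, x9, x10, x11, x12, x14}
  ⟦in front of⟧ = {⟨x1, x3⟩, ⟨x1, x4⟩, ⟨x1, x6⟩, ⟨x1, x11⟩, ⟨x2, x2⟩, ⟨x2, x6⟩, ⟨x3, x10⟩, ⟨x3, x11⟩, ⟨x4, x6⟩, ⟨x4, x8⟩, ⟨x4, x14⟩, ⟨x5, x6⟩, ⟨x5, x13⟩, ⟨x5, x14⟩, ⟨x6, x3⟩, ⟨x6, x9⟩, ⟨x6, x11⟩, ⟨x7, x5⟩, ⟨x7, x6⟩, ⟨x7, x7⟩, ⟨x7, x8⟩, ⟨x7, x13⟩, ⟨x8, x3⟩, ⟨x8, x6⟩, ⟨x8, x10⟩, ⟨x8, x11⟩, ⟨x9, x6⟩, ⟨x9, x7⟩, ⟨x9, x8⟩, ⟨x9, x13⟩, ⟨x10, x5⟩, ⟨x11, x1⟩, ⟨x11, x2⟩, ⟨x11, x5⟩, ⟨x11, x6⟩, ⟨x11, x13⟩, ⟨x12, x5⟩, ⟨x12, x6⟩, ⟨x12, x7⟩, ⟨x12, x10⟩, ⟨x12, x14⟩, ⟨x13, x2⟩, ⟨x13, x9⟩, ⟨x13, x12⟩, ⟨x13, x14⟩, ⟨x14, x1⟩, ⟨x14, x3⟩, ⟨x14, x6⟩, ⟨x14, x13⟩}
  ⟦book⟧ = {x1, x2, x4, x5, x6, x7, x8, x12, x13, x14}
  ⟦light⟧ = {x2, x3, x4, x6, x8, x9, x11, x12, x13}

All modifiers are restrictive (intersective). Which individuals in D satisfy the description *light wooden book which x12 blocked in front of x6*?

⟦which x12 blocked⟧ = {x : ⟨x12, x⟩ ∈ ⟦blocked⟧} = {x1, x2, x4, x6, x7, x8, x9, x10, x12, x13, x14}
⟦in front of x6⟧ = {x : ⟨x, x6⟩ ∈ ⟦in front of⟧} = {x1, x2, x4, x5, x7, x8, x9, x11, x12, x14}
⟦book⟧ = {x1, x2, x4, x5, x6, x7, x8, x12, x13, x14}
… ∩ ⟦which x12 blocked⟧ = {x1, x2, x4, x5, x6, x7, x8, x12, x13, x14} ∩ {x1, x2, x4, x6, x7, x8, x9, x10, x12, x13, x14} = {x1, x2, x4, x6, x7, x8, x12, x13, x14}
… ∩ ⟦in front of x6⟧ = {x1, x2, x4, x6, x7, x8, x12, x13, x14} ∩ {x1, x2, x4, x5, x7, x8, x9, x11, x12, x14} = {x1, x2, x4, x7, x8, x12, x14}
… ∩ ⟦light⟧ = {x1, x2, x4, x7, x8, x12, x14} ∩ {x2, x3, x4, x6, x8, x9, x11, x12, x13} = {x2, x4, x8, x12}
… ∩ ⟦wooden⟧ = {x2, x4, x8, x12} ∩ {x3, x5, x8, x9, x10, x11, x12, x14} = {x8, x12}
So ⟦light wooden book which x12 blocked in front of x6⟧ = {x8, x12}.

{x8, x12}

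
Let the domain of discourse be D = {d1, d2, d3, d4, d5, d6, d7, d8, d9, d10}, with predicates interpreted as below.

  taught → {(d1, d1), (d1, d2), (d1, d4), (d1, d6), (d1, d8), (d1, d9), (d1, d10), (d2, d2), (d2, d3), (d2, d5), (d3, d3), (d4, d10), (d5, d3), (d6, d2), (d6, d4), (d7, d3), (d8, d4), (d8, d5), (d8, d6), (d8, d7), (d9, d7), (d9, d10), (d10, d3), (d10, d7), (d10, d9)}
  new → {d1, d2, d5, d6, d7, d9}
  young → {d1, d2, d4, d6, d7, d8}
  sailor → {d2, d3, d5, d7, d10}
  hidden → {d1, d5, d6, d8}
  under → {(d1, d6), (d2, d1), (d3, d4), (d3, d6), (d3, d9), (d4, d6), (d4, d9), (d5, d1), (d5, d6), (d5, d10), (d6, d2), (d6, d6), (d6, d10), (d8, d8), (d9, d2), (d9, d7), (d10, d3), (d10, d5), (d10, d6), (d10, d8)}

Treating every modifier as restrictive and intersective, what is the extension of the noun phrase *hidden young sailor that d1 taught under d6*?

{ }

⟦that d1 taught⟧ = {x : ⟨d1, x⟩ ∈ ⟦taught⟧} = {d1, d2, d4, d6, d8, d9, d10}
⟦under d6⟧ = {x : ⟨x, d6⟩ ∈ ⟦under⟧} = {d1, d3, d4, d5, d6, d10}
⟦sailor⟧ = {d2, d3, d5, d7, d10}
… ∩ ⟦that d1 taught⟧ = {d2, d3, d5, d7, d10} ∩ {d1, d2, d4, d6, d8, d9, d10} = {d2, d10}
… ∩ ⟦under d6⟧ = {d2, d10} ∩ {d1, d3, d4, d5, d6, d10} = {d10}
… ∩ ⟦hidden⟧ = {d10} ∩ {d1, d5, d6, d8} = ∅
… ∩ ⟦young⟧ = ∅ ∩ {d1, d2, d4, d6, d7, d8} = ∅
So ⟦hidden young sailor that d1 taught under d6⟧ = { }.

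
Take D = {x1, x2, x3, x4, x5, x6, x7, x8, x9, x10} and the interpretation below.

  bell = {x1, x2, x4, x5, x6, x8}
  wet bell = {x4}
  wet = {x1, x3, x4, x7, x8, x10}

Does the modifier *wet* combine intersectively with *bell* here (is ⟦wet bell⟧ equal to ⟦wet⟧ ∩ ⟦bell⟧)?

no

⟦wet⟧ ∩ ⟦bell⟧ = {x1, x3, x4, x7, x8, x10} ∩ {x1, x2, x4, x5, x6, x8} = {x1, x4, x8}
Observed ⟦wet bell⟧ = {x4}.
These differ, so the modifier is not intersective in this model.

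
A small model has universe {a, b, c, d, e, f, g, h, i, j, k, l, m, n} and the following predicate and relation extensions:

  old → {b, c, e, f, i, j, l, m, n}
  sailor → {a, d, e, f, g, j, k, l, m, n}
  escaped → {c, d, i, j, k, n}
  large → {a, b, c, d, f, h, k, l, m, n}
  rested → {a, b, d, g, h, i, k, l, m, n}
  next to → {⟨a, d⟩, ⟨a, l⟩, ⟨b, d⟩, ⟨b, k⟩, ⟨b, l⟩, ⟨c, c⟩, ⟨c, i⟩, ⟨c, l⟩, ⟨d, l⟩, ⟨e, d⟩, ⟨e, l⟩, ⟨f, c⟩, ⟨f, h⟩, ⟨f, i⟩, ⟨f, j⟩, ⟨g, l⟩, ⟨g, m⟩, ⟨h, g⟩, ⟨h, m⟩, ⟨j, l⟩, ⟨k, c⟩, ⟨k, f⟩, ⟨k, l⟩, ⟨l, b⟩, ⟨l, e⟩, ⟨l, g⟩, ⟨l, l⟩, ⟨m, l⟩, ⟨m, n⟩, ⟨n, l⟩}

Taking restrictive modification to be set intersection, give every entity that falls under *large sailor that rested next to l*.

{a, d, k, l, m, n}

⟦that rested⟧ = ⟦rested⟧ = {a, b, d, g, h, i, k, l, m, n}
⟦next to l⟧ = {x : ⟨x, l⟩ ∈ ⟦next to⟧} = {a, b, c, d, e, g, j, k, l, m, n}
⟦sailor⟧ = {a, d, e, f, g, j, k, l, m, n}
… ∩ ⟦that rested⟧ = {a, d, e, f, g, j, k, l, m, n} ∩ {a, b, d, g, h, i, k, l, m, n} = {a, d, g, k, l, m, n}
… ∩ ⟦next to l⟧ = {a, d, g, k, l, m, n} ∩ {a, b, c, d, e, g, j, k, l, m, n} = {a, d, g, k, l, m, n}
… ∩ ⟦large⟧ = {a, d, g, k, l, m, n} ∩ {a, b, c, d, f, h, k, l, m, n} = {a, d, k, l, m, n}
So ⟦large sailor that rested next to l⟧ = {a, d, k, l, m, n}.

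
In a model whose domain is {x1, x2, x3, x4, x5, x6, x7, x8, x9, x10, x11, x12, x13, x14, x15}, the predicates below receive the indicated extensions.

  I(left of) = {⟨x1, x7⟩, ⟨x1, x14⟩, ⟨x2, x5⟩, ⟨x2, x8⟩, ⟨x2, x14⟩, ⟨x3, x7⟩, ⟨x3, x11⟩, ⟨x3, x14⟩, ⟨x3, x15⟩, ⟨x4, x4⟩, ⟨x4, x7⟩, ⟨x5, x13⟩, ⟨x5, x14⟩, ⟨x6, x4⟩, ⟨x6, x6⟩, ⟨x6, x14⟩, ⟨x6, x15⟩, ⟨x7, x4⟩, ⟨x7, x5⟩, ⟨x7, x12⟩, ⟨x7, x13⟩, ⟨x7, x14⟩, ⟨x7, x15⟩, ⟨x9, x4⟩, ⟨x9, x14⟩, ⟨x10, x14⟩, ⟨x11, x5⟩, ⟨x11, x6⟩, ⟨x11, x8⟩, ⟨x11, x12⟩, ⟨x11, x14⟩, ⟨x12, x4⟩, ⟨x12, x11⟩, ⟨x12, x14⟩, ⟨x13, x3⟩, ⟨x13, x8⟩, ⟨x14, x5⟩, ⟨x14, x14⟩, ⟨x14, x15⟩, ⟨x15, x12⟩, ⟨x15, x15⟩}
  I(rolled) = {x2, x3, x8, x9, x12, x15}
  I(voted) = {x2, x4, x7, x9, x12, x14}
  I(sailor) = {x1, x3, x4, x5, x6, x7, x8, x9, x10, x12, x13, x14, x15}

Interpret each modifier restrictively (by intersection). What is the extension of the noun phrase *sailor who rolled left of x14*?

⟦who rolled⟧ = ⟦rolled⟧ = {x2, x3, x8, x9, x12, x15}
⟦left of x14⟧ = {x : ⟨x, x14⟩ ∈ ⟦left of⟧} = {x1, x2, x3, x5, x6, x7, x9, x10, x11, x12, x14}
⟦sailor⟧ = {x1, x3, x4, x5, x6, x7, x8, x9, x10, x12, x13, x14, x15}
… ∩ ⟦who rolled⟧ = {x1, x3, x4, x5, x6, x7, x8, x9, x10, x12, x13, x14, x15} ∩ {x2, x3, x8, x9, x12, x15} = {x3, x8, x9, x12, x15}
… ∩ ⟦left of x14⟧ = {x3, x8, x9, x12, x15} ∩ {x1, x2, x3, x5, x6, x7, x9, x10, x11, x12, x14} = {x3, x9, x12}
So ⟦sailor who rolled left of x14⟧ = {x3, x9, x12}.

{x3, x9, x12}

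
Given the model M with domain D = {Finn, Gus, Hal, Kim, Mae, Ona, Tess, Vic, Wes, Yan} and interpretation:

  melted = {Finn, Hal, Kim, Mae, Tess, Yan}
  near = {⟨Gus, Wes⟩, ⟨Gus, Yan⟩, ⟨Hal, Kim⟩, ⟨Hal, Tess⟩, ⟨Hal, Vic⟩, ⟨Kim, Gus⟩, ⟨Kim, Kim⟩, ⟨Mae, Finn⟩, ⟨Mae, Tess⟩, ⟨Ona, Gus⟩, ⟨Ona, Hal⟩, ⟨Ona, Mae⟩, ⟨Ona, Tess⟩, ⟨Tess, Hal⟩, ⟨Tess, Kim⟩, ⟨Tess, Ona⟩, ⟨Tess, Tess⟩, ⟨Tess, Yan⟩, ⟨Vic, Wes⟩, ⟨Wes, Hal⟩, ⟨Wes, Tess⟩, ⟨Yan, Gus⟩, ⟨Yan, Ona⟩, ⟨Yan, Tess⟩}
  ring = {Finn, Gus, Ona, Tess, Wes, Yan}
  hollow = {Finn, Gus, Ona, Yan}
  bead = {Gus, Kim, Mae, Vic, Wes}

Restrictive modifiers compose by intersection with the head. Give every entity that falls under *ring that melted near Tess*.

⟦that melted⟧ = ⟦melted⟧ = {Finn, Hal, Kim, Mae, Tess, Yan}
⟦near Tess⟧ = {x : ⟨x, Tess⟩ ∈ ⟦near⟧} = {Hal, Mae, Ona, Tess, Wes, Yan}
⟦ring⟧ = {Finn, Gus, Ona, Tess, Wes, Yan}
… ∩ ⟦that melted⟧ = {Finn, Gus, Ona, Tess, Wes, Yan} ∩ {Finn, Hal, Kim, Mae, Tess, Yan} = {Finn, Tess, Yan}
… ∩ ⟦near Tess⟧ = {Finn, Tess, Yan} ∩ {Hal, Mae, Ona, Tess, Wes, Yan} = {Tess, Yan}
So ⟦ring that melted near Tess⟧ = {Tess, Yan}.

{Tess, Yan}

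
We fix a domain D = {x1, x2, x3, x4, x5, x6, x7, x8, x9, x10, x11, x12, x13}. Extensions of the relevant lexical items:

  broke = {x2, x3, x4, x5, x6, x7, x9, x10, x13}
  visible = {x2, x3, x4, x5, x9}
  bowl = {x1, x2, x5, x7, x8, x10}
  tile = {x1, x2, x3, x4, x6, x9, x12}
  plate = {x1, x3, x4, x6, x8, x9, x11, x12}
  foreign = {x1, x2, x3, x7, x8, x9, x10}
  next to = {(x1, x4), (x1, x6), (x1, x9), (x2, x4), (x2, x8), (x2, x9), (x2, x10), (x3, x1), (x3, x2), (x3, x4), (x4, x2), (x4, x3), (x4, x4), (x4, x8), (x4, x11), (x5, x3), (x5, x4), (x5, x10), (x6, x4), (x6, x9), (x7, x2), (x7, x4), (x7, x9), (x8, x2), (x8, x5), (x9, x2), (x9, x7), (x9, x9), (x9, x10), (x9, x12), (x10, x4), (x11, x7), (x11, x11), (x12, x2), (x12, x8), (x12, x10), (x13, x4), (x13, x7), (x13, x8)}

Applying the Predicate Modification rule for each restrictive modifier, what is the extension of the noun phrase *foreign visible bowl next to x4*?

⟦next to x4⟧ = {x : ⟨x, x4⟩ ∈ ⟦next to⟧} = {x1, x2, x3, x4, x5, x6, x7, x10, x13}
⟦bowl⟧ = {x1, x2, x5, x7, x8, x10}
… ∩ ⟦next to x4⟧ = {x1, x2, x5, x7, x8, x10} ∩ {x1, x2, x3, x4, x5, x6, x7, x10, x13} = {x1, x2, x5, x7, x10}
… ∩ ⟦foreign⟧ = {x1, x2, x5, x7, x10} ∩ {x1, x2, x3, x7, x8, x9, x10} = {x1, x2, x7, x10}
… ∩ ⟦visible⟧ = {x1, x2, x7, x10} ∩ {x2, x3, x4, x5, x9} = {x2}
So ⟦foreign visible bowl next to x4⟧ = {x2}.

{x2}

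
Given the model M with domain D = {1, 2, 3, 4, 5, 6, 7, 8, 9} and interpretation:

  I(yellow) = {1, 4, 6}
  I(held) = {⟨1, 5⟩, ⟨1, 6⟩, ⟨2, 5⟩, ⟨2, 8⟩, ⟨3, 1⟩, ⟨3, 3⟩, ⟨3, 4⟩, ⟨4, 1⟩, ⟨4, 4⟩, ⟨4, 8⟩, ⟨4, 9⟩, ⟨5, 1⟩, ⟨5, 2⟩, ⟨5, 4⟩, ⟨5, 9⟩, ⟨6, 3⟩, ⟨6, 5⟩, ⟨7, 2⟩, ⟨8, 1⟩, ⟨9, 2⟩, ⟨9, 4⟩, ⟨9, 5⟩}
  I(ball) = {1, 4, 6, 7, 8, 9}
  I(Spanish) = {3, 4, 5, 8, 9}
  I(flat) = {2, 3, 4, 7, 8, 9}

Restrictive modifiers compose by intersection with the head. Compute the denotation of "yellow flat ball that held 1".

⟦that held 1⟧ = {x : ⟨x, 1⟩ ∈ ⟦held⟧} = {3, 4, 5, 8}
⟦ball⟧ = {1, 4, 6, 7, 8, 9}
… ∩ ⟦that held 1⟧ = {1, 4, 6, 7, 8, 9} ∩ {3, 4, 5, 8} = {4, 8}
… ∩ ⟦yellow⟧ = {4, 8} ∩ {1, 4, 6} = {4}
… ∩ ⟦flat⟧ = {4} ∩ {2, 3, 4, 7, 8, 9} = {4}
So ⟦yellow flat ball that held 1⟧ = {4}.

{4}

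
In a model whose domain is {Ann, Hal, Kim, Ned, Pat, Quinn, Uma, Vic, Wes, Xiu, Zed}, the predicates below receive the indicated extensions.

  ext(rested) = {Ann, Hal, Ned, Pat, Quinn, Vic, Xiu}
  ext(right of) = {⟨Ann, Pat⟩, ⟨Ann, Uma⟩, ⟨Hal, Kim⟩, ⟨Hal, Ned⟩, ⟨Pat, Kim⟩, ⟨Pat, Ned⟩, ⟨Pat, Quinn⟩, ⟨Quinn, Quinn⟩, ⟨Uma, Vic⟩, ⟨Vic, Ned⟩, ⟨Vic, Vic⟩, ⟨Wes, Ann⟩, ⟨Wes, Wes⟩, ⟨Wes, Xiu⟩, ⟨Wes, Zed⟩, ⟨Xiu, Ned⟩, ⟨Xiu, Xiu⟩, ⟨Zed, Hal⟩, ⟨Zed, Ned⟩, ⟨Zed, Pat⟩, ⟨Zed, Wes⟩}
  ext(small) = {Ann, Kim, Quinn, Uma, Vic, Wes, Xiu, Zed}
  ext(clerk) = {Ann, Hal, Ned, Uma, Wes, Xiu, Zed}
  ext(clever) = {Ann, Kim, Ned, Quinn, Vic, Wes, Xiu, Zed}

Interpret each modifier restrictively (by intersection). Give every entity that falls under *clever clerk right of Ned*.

{Xiu, Zed}

⟦right of Ned⟧ = {x : ⟨x, Ned⟩ ∈ ⟦right of⟧} = {Hal, Pat, Vic, Xiu, Zed}
⟦clerk⟧ = {Ann, Hal, Ned, Uma, Wes, Xiu, Zed}
… ∩ ⟦right of Ned⟧ = {Ann, Hal, Ned, Uma, Wes, Xiu, Zed} ∩ {Hal, Pat, Vic, Xiu, Zed} = {Hal, Xiu, Zed}
… ∩ ⟦clever⟧ = {Hal, Xiu, Zed} ∩ {Ann, Kim, Ned, Quinn, Vic, Wes, Xiu, Zed} = {Xiu, Zed}
So ⟦clever clerk right of Ned⟧ = {Xiu, Zed}.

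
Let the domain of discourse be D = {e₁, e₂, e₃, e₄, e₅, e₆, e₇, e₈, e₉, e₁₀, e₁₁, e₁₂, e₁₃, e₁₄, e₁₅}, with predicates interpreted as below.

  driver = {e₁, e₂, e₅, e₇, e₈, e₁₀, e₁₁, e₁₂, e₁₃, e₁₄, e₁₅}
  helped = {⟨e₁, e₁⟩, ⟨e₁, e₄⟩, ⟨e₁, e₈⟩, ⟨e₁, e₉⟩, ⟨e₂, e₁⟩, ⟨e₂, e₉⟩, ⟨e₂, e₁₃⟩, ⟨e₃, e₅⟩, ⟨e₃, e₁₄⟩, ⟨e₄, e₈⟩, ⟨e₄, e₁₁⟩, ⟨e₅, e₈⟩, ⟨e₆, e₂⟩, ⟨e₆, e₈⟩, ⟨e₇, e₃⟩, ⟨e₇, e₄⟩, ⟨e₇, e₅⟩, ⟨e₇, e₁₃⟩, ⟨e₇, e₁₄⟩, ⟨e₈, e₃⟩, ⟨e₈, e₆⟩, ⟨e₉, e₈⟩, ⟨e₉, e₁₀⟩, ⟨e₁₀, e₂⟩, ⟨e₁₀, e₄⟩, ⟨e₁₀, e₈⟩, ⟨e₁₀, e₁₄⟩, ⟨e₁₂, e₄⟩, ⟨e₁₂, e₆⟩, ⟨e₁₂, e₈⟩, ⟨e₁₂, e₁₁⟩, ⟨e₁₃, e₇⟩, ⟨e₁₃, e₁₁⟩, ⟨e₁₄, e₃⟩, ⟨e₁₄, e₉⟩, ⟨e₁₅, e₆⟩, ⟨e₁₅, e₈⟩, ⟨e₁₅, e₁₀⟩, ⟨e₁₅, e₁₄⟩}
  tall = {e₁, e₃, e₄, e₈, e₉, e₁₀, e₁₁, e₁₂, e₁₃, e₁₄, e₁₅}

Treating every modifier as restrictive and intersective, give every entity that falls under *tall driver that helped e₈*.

{e₁, e₁₀, e₁₂, e₁₅}

⟦that helped e₈⟧ = {x : ⟨x, e₈⟩ ∈ ⟦helped⟧} = {e₁, e₄, e₅, e₆, e₉, e₁₀, e₁₂, e₁₅}
⟦driver⟧ = {e₁, e₂, e₅, e₇, e₈, e₁₀, e₁₁, e₁₂, e₁₃, e₁₄, e₁₅}
… ∩ ⟦that helped e₈⟧ = {e₁, e₂, e₅, e₇, e₈, e₁₀, e₁₁, e₁₂, e₁₃, e₁₄, e₁₅} ∩ {e₁, e₄, e₅, e₆, e₉, e₁₀, e₁₂, e₁₅} = {e₁, e₅, e₁₀, e₁₂, e₁₅}
… ∩ ⟦tall⟧ = {e₁, e₅, e₁₀, e₁₂, e₁₅} ∩ {e₁, e₃, e₄, e₈, e₉, e₁₀, e₁₁, e₁₂, e₁₃, e₁₄, e₁₅} = {e₁, e₁₀, e₁₂, e₁₅}
So ⟦tall driver that helped e₈⟧ = {e₁, e₁₀, e₁₂, e₁₅}.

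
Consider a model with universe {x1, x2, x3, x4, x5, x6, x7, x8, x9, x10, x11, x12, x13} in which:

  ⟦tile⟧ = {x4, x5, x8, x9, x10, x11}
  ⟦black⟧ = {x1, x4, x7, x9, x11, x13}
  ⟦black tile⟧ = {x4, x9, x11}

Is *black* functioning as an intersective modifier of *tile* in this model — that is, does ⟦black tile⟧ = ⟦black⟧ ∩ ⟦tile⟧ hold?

yes

⟦black⟧ ∩ ⟦tile⟧ = {x1, x4, x7, x9, x11, x13} ∩ {x4, x5, x8, x9, x10, x11} = {x4, x9, x11}
Observed ⟦black tile⟧ = {x4, x9, x11}.
These coincide, so the modifier is intersective here.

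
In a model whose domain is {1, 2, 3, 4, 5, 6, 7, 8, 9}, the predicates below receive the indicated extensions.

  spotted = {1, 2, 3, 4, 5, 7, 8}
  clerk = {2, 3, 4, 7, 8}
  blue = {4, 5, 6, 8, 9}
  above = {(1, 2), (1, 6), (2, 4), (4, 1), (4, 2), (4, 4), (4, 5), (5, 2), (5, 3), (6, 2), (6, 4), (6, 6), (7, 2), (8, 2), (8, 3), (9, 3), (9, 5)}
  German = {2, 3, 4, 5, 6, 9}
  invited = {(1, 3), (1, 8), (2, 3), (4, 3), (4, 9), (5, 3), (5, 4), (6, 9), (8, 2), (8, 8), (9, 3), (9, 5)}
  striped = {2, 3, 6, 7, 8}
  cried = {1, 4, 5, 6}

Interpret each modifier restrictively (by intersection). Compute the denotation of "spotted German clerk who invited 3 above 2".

{4}

⟦who invited 3⟧ = {x : ⟨x, 3⟩ ∈ ⟦invited⟧} = {1, 2, 4, 5, 9}
⟦above 2⟧ = {x : ⟨x, 2⟩ ∈ ⟦above⟧} = {1, 4, 5, 6, 7, 8}
⟦clerk⟧ = {2, 3, 4, 7, 8}
… ∩ ⟦who invited 3⟧ = {2, 3, 4, 7, 8} ∩ {1, 2, 4, 5, 9} = {2, 4}
… ∩ ⟦above 2⟧ = {2, 4} ∩ {1, 4, 5, 6, 7, 8} = {4}
… ∩ ⟦spotted⟧ = {4} ∩ {1, 2, 3, 4, 5, 7, 8} = {4}
… ∩ ⟦German⟧ = {4} ∩ {2, 3, 4, 5, 6, 9} = {4}
So ⟦spotted German clerk who invited 3 above 2⟧ = {4}.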